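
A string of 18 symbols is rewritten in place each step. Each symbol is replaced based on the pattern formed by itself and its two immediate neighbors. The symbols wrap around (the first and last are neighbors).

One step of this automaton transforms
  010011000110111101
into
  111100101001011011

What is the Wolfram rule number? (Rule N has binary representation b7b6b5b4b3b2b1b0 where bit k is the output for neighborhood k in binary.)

position 13: 111 → 1  (bit 7 = 1)
position 5: 110 → 0  (bit 6 = 0)
position 0: 101 → 1  (bit 5 = 1)
position 2: 100 → 1  (bit 4 = 1)
position 4: 011 → 0  (bit 3 = 0)
position 1: 010 → 1  (bit 2 = 1)
position 3: 001 → 1  (bit 1 = 1)
position 7: 000 → 0  (bit 0 = 0)
bits b7..b0 = 10110110 = 182

182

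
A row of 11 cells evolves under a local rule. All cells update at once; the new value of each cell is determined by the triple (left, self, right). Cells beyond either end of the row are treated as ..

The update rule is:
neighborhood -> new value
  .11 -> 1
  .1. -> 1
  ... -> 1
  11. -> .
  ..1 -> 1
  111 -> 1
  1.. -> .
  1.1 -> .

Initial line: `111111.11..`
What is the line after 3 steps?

11111..1..1
1111..11.11
111..11..1.

111..11..1.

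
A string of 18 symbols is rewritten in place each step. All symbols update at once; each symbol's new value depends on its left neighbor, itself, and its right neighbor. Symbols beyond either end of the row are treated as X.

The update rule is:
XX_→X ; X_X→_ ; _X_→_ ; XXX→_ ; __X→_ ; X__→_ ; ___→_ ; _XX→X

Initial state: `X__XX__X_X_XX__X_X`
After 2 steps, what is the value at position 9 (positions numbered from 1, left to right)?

_

step 1: X__XX______XX____X
step 2: X__XX______XX____X
position 9 holds _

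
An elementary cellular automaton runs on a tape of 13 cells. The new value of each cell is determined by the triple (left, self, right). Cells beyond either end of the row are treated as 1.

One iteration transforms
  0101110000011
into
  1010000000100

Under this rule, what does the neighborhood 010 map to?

0

At position 1 the neighborhood is 010; the next row has 0 there.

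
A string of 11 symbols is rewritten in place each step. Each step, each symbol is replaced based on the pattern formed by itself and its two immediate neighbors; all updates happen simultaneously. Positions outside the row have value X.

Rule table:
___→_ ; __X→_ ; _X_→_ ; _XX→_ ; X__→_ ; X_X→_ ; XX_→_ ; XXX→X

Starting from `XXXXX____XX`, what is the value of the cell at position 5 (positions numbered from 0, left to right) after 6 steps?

_

XXXX______X
XXX________
XX_________
X__________
___________
___________
position 5 holds _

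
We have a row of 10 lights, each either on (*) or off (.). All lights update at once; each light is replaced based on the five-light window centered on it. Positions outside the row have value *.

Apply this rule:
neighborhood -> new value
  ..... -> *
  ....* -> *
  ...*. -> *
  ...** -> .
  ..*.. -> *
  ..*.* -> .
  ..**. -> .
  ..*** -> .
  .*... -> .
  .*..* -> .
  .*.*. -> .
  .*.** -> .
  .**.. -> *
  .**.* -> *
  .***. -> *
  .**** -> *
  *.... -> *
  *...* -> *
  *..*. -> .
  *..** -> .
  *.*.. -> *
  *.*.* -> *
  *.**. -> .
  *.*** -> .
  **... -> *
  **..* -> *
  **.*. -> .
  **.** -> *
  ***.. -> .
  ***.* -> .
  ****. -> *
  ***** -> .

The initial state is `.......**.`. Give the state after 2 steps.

step 1: ******..**
step 2: ....*.*..*

....*.*..*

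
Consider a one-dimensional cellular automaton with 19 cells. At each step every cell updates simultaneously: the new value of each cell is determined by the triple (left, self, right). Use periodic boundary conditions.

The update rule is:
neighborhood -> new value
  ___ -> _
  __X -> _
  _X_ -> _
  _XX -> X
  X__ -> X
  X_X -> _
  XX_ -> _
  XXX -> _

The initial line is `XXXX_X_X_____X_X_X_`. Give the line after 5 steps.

X_______X__________
_X_______X_________
__X_______X________
___X_______X_______
____X_______X______

____X_______X______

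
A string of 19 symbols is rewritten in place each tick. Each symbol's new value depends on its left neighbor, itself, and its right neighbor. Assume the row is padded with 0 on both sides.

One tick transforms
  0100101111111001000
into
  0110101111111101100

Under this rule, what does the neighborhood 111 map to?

1

At position 7 the neighborhood is 111; the next row has 1 there.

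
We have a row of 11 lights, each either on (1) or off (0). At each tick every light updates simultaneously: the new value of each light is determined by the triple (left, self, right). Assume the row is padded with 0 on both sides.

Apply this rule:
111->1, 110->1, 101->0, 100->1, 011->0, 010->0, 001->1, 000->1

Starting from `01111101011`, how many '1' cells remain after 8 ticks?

6

10111100001
00011111110
11101111111
01100111111
10111011111
00011001111
11101110111
01100110011
count of 1: 6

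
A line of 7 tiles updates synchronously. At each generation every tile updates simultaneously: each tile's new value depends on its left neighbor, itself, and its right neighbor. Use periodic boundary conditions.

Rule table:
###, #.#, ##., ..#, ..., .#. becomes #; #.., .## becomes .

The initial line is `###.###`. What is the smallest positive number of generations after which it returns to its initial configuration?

generation 1: ####.##
generation 2: #####.#
generation 3: ######.
generation 4: .######
generation 5: #.#####
generation 6: ##.####
generation 7: ###.###

7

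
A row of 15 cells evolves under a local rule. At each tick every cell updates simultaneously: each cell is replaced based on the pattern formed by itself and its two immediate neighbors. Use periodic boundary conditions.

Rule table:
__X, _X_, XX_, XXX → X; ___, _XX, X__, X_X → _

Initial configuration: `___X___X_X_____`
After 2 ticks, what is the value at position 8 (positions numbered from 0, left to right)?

_

tick 1: __XX__XX_X_____
tick 2: _X_X_X_X_X_____
position 8 holds _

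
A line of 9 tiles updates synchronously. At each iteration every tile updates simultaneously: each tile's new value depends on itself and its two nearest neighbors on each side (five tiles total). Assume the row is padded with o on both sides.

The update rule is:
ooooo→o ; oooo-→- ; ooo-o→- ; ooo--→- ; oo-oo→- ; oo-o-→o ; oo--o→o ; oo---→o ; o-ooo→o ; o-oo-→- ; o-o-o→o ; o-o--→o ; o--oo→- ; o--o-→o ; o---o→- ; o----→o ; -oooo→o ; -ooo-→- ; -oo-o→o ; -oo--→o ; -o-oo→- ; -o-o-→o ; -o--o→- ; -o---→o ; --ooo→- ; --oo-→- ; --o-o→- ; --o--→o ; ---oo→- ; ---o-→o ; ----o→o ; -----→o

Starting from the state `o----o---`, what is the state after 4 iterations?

-oooooo--
-oooo--o-
-oo--oo--
--oo--oo-

--oo--oo-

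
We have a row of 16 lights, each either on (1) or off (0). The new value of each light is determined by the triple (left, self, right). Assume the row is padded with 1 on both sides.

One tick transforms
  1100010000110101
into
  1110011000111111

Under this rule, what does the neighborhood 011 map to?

At position 10 the neighborhood is 011; the next row has 1 there.

1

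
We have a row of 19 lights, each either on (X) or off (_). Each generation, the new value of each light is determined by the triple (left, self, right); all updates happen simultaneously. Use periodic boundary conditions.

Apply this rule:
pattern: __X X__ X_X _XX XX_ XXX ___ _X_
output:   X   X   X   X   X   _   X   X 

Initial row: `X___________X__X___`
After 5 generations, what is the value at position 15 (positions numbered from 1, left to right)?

XXXXXXXXXXXXXXXXXXX
___________________
XXXXXXXXXXXXXXXXXXX  (repeats generation 1; period 2)
generation 5: XXXXXXXXXXXXXXXXXXX
position 15 holds X

X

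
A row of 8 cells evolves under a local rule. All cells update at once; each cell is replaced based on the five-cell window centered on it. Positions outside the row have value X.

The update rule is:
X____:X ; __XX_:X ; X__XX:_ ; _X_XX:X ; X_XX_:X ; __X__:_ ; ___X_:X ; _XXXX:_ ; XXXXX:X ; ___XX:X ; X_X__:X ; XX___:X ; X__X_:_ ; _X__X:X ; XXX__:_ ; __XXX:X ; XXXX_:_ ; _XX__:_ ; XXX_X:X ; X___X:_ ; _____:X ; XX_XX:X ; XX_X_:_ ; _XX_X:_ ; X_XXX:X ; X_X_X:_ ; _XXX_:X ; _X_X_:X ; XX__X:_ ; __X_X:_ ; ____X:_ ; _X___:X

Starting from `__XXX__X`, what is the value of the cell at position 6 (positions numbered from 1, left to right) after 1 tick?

__XX___X
position 6 holds _

_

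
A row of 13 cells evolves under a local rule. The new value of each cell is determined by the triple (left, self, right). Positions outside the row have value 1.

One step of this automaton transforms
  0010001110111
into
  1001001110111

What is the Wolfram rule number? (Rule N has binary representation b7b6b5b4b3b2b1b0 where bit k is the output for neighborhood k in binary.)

216

position 7: 111 → 1  (bit 7 = 1)
position 8: 110 → 1  (bit 6 = 1)
position 9: 101 → 0  (bit 5 = 0)
position 0: 100 → 1  (bit 4 = 1)
position 6: 011 → 1  (bit 3 = 1)
position 2: 010 → 0  (bit 2 = 0)
position 1: 001 → 0  (bit 1 = 0)
position 4: 000 → 0  (bit 0 = 0)
bits b7..b0 = 11011000 = 216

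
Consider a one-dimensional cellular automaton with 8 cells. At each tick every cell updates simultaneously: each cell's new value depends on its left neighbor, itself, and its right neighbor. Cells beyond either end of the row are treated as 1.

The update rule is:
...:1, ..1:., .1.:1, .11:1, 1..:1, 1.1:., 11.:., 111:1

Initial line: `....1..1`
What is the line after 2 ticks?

11..1..1

tick 1: 111.11.1
tick 2: 11..1..1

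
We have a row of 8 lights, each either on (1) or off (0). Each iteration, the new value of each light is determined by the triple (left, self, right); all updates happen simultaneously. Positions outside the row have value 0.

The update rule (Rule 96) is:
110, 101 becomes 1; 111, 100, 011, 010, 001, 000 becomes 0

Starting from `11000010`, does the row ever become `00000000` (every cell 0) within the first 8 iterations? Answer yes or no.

01000000
00000000
all cells are 0 at iteration 2

yes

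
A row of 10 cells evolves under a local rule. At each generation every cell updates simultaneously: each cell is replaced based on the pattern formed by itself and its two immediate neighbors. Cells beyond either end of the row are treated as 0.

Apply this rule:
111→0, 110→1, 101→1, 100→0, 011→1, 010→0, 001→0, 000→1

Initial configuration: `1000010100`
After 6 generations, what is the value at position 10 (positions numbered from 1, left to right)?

1

0011001001
1011000000
0111011111
0101110001
0011010100
1011101001
position 10 holds 1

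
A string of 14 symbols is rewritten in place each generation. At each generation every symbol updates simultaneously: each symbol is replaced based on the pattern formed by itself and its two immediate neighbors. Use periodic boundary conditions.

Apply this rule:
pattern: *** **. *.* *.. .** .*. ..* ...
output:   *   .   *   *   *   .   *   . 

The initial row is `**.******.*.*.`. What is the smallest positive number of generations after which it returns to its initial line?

generation 1: *.******.*.*.*
generation 2: .******.*.*.**
generation 3: ******.*.*.**.
generation 4: *****.*.*.**.*
generation 5: ****.*.*.**.**
generation 6: ***.*.*.**.***
generation 7: **.*.*.**.****
generation 8: *.*.*.**.*****
generation 9: .*.*.**.******
generation 10: *.*.**.******.
generation 11: .*.**.******.*
generation 12: *.**.******.*.
generation 13: .**.******.*.*
generation 14: **.******.*.*.

14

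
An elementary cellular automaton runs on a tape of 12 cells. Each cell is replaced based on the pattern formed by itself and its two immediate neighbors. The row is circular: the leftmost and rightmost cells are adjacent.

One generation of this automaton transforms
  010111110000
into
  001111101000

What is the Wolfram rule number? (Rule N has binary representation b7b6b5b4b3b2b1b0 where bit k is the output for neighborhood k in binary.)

position 4: 111 → 1  (bit 7 = 1)
position 7: 110 → 0  (bit 6 = 0)
position 2: 101 → 1  (bit 5 = 1)
position 8: 100 → 1  (bit 4 = 1)
position 3: 011 → 1  (bit 3 = 1)
position 1: 010 → 0  (bit 2 = 0)
position 0: 001 → 0  (bit 1 = 0)
position 9: 000 → 0  (bit 0 = 0)
bits b7..b0 = 10111000 = 184

184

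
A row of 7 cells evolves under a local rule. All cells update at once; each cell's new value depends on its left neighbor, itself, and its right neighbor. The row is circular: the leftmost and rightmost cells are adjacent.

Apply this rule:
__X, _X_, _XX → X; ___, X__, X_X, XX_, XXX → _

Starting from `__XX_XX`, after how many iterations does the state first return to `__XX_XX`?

_XX__X_
XX__XX_
X__XX__
X_XX__X
__X__XX
_XX_XX_
XX__X__
X__XX_X
__XX__X
_XX__XX
_X__XX_
XX_XX__
X__X__X
__XX_XX

14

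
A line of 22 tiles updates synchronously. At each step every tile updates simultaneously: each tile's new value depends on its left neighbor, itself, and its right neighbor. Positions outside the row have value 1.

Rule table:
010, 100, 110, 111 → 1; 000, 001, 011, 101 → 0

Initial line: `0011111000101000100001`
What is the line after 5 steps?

1111100111001100110010

1001111100101100110000
1100111110100110011000
1110011110110011001100
1111001110011001100110
1111100111001100110010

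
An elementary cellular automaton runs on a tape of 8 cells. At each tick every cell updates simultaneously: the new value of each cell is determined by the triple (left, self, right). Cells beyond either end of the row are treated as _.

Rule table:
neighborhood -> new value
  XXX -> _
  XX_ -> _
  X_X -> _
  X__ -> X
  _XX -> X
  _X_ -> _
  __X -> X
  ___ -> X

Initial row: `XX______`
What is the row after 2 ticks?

__X_____

tick 1: X_XXXXXX
tick 2: __X_____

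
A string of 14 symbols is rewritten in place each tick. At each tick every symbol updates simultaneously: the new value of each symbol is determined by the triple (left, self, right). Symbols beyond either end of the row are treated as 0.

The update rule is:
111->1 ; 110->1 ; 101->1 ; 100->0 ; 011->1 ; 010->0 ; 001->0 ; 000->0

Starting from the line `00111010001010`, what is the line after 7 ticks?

00111100000000

tick 1: 00111100000100
tick 2: 00111100000000
tick 3: 00111100000000  (fixed point — unchanged through tick 7)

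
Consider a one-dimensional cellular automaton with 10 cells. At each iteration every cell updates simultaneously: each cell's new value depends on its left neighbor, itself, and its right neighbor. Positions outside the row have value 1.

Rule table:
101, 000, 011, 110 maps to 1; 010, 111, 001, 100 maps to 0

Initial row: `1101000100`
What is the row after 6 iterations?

1010010000

0110010000
1110000110
0010110111
0001111100
0101000100
1010010000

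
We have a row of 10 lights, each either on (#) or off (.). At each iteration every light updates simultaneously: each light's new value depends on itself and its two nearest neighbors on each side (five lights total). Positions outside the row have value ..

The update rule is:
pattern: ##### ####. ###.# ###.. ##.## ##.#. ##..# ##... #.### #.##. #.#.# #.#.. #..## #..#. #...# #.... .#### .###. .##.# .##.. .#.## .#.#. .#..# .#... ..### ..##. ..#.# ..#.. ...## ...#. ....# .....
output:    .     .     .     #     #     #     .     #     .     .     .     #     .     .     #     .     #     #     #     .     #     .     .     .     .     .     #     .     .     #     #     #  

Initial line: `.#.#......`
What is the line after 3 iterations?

##.#..####
.###...#.#
..######.#

..######.#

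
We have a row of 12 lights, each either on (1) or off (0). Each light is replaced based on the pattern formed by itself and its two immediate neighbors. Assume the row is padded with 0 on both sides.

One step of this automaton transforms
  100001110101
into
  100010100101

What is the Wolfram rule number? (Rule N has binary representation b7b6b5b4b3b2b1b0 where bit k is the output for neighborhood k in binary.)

position 6: 111 → 1  (bit 7 = 1)
position 7: 110 → 0  (bit 6 = 0)
position 8: 101 → 0  (bit 5 = 0)
position 1: 100 → 0  (bit 4 = 0)
position 5: 011 → 0  (bit 3 = 0)
position 0: 010 → 1  (bit 2 = 1)
position 4: 001 → 1  (bit 1 = 1)
position 2: 000 → 0  (bit 0 = 0)
bits b7..b0 = 10000110 = 134

134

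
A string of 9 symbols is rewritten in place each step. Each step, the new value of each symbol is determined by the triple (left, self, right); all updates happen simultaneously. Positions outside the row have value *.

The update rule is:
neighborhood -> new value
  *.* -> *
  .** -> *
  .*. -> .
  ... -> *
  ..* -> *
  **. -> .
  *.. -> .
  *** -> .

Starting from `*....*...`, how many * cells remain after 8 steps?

step 1: ..***..**
step 2: .**...**.
step 3: **..***.*
step 4: ...**..**
step 5: .***..**.
step 6: **...**.*
step 7: ...***.**
step 8: .***..**.
count of *: 5

5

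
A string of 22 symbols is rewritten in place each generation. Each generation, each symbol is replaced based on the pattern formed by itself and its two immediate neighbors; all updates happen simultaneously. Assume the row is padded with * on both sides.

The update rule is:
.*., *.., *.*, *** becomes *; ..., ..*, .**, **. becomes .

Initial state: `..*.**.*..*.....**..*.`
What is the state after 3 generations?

generation 1: *.**..***.**......*.**
generation 2: .*..*..*.*..*.....**.*
generation 3: ***.**.****.**......*.

***.**.****.**......*.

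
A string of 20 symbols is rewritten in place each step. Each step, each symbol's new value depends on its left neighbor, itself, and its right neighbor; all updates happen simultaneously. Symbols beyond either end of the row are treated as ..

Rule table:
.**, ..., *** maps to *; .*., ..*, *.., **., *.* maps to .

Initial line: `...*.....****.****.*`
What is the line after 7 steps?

**...***.***..***...
*..*.**..**...**..**
.....*...*..*.*...*.
****...*........*...
***..*...******...**
**.....*.*****..*.*.
*..***...****.......

*..***...****.......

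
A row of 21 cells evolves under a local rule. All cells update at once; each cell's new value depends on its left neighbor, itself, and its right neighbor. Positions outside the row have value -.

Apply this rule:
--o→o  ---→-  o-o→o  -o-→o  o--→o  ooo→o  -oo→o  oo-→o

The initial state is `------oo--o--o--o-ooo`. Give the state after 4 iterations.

-----oooooooooooooooo
----ooooooooooooooooo
---oooooooooooooooooo
--ooooooooooooooooooo

--ooooooooooooooooooo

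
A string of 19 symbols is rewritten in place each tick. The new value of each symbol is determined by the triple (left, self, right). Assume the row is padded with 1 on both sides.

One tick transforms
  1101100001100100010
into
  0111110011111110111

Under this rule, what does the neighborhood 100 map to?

At position 5 the neighborhood is 100; the next row has 1 there.

1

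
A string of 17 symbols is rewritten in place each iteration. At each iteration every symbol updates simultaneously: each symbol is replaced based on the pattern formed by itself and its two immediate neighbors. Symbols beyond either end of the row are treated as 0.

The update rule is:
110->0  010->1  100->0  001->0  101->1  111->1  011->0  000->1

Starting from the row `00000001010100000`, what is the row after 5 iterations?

11111101111101111
01111010111010110
00110111010111000
10001010111010011
10101111010110000

10101111010110000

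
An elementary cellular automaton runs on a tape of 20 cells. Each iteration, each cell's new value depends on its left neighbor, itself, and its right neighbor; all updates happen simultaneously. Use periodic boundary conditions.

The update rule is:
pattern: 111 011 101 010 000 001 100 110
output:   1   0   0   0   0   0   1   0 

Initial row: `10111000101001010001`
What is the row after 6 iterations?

00010100000100001000
00000010000010000100
00000001000001000010
00000000100000100001
10000000010000010000
01000000001000001000

01000000001000001000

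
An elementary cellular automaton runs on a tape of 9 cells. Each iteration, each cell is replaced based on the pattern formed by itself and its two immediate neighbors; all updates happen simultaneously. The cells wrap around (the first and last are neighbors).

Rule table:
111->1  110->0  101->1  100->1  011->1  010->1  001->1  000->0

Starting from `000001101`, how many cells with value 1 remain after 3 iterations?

100011011
010110111
111101110
count of 1: 7

7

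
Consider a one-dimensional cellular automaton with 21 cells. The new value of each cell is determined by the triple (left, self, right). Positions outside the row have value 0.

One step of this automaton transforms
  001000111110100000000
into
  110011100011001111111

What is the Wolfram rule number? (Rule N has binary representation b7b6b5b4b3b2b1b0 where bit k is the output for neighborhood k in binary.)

position 7: 111 → 0  (bit 7 = 0)
position 10: 110 → 1  (bit 6 = 1)
position 11: 101 → 1  (bit 5 = 1)
position 3: 100 → 0  (bit 4 = 0)
position 6: 011 → 1  (bit 3 = 1)
position 2: 010 → 0  (bit 2 = 0)
position 1: 001 → 1  (bit 1 = 1)
position 0: 000 → 1  (bit 0 = 1)
bits b7..b0 = 01101011 = 107

107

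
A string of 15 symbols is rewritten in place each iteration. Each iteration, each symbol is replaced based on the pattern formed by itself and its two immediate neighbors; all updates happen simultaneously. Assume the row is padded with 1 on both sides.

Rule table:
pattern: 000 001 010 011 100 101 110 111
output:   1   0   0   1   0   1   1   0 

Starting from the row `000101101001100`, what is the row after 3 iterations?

010011110001100
100010010101100
101000001011100

101000001011100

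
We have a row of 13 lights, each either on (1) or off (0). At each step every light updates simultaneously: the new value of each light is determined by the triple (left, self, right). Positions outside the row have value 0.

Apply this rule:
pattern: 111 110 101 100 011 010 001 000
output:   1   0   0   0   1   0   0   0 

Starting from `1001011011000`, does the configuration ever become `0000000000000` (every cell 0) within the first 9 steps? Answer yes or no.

0000010010000
0000000000000
all cells are 0 at step 2

yes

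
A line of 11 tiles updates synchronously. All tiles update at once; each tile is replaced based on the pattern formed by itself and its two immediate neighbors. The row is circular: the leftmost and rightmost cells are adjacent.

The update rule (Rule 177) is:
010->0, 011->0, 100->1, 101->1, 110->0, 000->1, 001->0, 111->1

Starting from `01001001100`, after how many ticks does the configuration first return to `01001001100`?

tick 1: 00100100011
tick 2: 10010011000
tick 3: 01001000110
tick 4: 00100110001
tick 5: 10010001100
tick 6: 01001100010
tick 7: 00100011001
tick 8: 10011000100
tick 9: 01000110010
tick 10: 00110001001
tick 11: 10001100100
tick 12: 01100010010
tick 13: 00011001001
tick 14: 11000100100
tick 15: 00110010010
tick 16: 10001001001
tick 17: 01100100100
tick 18: 00010010011
tick 19: 11001001000
tick 20: 00100100110
tick 21: 10010010001
tick 22: 01001001100

22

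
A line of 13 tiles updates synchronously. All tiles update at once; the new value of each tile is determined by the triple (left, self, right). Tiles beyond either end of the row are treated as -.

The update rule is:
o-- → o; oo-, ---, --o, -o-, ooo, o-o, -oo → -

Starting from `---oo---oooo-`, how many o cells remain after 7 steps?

1

step 1: -----o------o
step 2: ------o------
step 3: -------o-----
step 4: --------o----
step 5: ---------o---
step 6: ----------o--
step 7: -----------o-
count of o: 1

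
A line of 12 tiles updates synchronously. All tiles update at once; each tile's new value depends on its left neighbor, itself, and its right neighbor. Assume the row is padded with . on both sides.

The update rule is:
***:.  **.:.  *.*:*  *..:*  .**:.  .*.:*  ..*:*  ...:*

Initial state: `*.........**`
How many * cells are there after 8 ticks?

tick 1: **********..
tick 2: ..........**
tick 3: **********..  (repeats tick 1; period 2)
tick 8: ..........**
count of *: 2

2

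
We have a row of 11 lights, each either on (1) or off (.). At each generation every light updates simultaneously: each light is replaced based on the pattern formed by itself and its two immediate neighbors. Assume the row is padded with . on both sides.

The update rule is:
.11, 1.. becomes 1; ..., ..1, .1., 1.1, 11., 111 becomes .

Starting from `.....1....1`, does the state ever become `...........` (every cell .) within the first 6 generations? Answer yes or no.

generation 1: ......1....
generation 2: .......1...
generation 3: ........1..
generation 4: .........1.
generation 5: ..........1
generation 6: ...........
all cells are . at generation 6

yes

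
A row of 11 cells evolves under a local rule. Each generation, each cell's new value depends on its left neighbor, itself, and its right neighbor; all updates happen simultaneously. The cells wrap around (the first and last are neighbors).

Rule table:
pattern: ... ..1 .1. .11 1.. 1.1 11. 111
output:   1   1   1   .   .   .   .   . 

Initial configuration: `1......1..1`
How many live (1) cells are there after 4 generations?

..111111.1.
11.......1.
...1111111.
111........
count of 1: 3

3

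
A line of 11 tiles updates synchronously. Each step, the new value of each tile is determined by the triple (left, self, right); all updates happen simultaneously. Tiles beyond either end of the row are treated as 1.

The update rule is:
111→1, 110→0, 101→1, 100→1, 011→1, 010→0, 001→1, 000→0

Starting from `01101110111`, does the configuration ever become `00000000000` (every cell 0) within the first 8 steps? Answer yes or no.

no

step 1: 11011101111
step 2: 10111011111
step 3: 01110111111
step 4: 11101111111
step 5: 11011111111
step 6: 10111111111
step 7: 01111111111
step 8: 11111111111
step 8 is 11111111111, still not uniform 0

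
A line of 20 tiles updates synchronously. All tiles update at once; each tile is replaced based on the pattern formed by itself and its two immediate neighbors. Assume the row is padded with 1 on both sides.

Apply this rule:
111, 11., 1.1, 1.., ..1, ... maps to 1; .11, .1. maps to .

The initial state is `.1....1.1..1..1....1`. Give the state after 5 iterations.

iteration 1: 1.1111.1.11.11.1111.
iteration 2: 11.1111.1.11.11.1111
iteration 3: 111.1111.1.11.11.111
iteration 4: 1111.1111.1.11.11.11
iteration 5: 11111.1111.1.11.11.1

11111.1111.1.11.11.1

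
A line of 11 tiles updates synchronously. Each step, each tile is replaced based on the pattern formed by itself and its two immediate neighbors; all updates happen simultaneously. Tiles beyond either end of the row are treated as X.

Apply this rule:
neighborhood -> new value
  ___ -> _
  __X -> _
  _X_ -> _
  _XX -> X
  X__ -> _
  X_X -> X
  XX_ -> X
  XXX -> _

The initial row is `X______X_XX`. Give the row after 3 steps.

X_______X__

step 1: X_______XX_
step 2: X_______XXX
step 3: X_______X__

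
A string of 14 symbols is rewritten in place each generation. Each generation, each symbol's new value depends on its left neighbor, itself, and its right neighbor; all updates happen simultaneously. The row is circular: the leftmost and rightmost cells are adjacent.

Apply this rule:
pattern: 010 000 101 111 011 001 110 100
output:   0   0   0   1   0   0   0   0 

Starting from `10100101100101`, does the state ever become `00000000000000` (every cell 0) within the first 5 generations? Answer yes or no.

00000000000000
all cells are 0 at generation 1

yes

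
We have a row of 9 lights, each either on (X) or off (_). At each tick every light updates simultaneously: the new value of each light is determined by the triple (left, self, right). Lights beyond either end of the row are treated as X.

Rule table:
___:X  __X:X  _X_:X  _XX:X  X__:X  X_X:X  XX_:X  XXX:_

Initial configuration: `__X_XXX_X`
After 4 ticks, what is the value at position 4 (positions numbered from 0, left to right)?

XXXXX_XXX
____XXX__
XXXXX_XXX  (repeats tick 1; period 2)
tick 4: ____XXX__
position 4 holds X

X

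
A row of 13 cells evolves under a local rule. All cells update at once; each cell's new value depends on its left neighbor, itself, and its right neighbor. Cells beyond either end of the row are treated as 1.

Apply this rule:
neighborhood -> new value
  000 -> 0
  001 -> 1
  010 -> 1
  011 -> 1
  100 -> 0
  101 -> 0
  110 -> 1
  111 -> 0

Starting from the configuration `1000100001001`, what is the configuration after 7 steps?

1001100011011
1011100111010
1010101101010
1010101101010  (fixed point — unchanged through step 7)

1010101101010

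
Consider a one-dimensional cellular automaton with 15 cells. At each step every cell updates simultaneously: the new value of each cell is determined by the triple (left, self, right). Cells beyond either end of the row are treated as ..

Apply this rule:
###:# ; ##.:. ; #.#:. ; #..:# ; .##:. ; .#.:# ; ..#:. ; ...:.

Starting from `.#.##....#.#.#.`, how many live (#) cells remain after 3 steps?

5

.#...#...#.#.##
.##..##..#.#...
...#...#.#.##..
count of #: 5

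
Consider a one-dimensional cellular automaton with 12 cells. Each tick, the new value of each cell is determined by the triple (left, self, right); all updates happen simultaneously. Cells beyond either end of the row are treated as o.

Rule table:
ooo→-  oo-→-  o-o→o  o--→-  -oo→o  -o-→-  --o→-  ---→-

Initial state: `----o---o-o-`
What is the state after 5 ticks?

-----------o

---------o-o
----------oo
----------o-
-----------o
-----------o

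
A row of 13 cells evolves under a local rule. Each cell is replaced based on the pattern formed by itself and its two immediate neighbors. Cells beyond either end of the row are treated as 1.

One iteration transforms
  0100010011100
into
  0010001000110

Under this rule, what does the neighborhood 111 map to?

0

At position 9 the neighborhood is 111; the next row has 0 there.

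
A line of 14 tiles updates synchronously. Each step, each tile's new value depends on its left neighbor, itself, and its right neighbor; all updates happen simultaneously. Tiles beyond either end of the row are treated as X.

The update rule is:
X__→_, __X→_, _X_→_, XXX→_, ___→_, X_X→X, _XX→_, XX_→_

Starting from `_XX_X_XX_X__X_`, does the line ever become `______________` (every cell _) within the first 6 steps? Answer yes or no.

X__X_X__X____X
____X_________
______________
all cells are _ at step 3

yes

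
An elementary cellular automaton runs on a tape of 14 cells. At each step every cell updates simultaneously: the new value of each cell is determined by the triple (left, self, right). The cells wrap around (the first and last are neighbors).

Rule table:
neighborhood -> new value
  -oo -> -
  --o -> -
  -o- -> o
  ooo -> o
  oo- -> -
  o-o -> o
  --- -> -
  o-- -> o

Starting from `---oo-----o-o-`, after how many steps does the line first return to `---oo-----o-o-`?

28

-----o----oooo
o----oo----oo-
oo-----o-----o
o-o----oo-----
oooo-----o----
-oo-o----oo---
---ooo-----o--
----o-o----oo-
----oooo-----o
o----oo-o----o
-o-----ooo----
-oo-----o-o---
---o----oooo--
---oo----oo-o-
-----o-----ooo
o----oo-----o-
oo-----o----oo
o-o----oo----o
-ooo-----o----
--o-o----oo---
--oooo-----o--
---oo-o----oo-
-----ooo-----o
o-----o-o----o
-o----oooo----
-oo----oo-o---
---o-----ooo--
---oo-----o-o-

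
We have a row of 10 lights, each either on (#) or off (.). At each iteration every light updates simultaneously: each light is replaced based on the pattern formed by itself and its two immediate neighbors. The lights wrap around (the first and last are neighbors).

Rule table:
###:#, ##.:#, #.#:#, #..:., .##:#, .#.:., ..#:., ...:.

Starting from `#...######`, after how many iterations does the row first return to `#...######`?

iteration 1: #...######

1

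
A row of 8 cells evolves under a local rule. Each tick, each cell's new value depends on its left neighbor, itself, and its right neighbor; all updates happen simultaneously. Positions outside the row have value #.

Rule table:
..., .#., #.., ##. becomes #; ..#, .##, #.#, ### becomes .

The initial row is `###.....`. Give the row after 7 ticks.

..#####.
#.....#.
#####.#.
....#.#.
###.#.#.
..#.#.#.
#.#.#.#.

#.#.#.#.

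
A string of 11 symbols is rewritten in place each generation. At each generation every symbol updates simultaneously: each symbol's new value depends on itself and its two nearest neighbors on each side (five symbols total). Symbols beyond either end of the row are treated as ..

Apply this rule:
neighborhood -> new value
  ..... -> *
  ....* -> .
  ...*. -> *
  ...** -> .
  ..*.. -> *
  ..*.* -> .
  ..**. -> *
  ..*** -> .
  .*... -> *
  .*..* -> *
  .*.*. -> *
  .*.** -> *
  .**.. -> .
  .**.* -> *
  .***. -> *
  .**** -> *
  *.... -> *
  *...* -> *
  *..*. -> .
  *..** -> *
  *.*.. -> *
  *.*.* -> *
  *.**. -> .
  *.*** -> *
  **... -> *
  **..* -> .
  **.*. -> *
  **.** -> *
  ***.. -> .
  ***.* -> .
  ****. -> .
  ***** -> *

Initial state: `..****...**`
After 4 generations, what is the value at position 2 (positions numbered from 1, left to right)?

generation 1: ...*..**.*.
generation 2: *.*********
generation 3: .********..
generation 4: ..*****..**
position 2 holds .

.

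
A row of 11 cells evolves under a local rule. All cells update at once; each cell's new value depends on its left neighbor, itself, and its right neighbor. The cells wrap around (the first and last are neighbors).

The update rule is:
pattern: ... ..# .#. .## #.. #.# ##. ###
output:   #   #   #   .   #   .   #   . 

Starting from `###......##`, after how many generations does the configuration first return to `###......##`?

generation 1: ..#######..
generation 2: ##......###
generation 3: .#######...
generation 4: #......####
generation 5: #######....
generation 6: ......#####
generation 7: ######....#
generation 8: .....#####.
generation 9: #####....##
generation 10: ....#####..
generation 11: ####....###
generation 12: ...#####...
generation 13: ###....####
generation 14: ..#####....
generation 15: ##....#####
generation 16: .#####.....
generation 17: #....######
generation 18: #####......
generation 19: ....#######
generation 20: ####......#
generation 21: ...#######.
generation 22: ###......##

22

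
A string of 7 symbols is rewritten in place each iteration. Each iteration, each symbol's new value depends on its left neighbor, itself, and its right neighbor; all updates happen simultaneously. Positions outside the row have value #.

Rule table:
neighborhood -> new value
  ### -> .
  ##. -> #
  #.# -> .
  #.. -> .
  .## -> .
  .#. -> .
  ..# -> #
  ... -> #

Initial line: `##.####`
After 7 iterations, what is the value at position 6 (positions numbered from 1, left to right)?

.

iteration 1: .#.....
iteration 2: ...####
iteration 3: .##....
iteration 4: ..#.###
iteration 5: .#.....  (repeats iteration 1; period 4)
iteration 7: .##....
position 6 holds .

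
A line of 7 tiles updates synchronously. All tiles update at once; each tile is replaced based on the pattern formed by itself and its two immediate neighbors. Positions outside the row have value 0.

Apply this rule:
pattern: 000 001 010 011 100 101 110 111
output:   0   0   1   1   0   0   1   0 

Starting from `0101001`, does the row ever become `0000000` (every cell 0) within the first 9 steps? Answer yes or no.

no

step 1: 0101001  (fixed point — unchanged through step 9)
step 9 is 0101001, still not uniform 0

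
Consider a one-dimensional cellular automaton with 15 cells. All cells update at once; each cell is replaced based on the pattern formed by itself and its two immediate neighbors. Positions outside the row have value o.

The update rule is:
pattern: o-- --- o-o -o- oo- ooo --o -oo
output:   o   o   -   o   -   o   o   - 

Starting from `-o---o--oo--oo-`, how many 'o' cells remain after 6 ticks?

tick 1: -ooooooo--oo---
tick 2: --ooooo-oo--ooo
tick 3: oo-ooo----oo-oo
tick 4: o---o-oooo----o
tick 5: -oooo--oo-oooo-
tick 6: --oo-oo----oo--
count of o: 6

6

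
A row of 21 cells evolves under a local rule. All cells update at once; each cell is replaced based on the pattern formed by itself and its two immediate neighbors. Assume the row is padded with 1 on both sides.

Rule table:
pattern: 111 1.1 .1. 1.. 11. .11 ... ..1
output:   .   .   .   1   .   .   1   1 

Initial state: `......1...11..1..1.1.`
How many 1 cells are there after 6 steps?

111111.111..11.11....
..........11.....1111
1111111111..11111....
..........11.....1111  (repeats step 2; period 2)
step 6: ..........11.....1111
count of 1: 6

6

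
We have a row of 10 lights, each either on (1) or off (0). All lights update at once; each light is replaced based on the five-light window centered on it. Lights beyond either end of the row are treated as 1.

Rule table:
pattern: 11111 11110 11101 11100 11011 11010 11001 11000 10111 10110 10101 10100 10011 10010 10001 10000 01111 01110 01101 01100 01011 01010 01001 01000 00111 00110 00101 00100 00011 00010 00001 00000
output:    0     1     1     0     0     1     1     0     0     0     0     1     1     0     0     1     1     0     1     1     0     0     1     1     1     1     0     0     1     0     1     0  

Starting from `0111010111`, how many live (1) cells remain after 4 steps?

2

0001100010
0011100000
1110001011
0100000001
count of 1: 2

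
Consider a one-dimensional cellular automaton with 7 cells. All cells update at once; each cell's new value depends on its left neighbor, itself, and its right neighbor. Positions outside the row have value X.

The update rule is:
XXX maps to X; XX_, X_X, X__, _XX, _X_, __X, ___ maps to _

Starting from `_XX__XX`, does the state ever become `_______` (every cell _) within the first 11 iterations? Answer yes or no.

iteration 1: ______X
iteration 2: _______
all cells are _ at iteration 2

yes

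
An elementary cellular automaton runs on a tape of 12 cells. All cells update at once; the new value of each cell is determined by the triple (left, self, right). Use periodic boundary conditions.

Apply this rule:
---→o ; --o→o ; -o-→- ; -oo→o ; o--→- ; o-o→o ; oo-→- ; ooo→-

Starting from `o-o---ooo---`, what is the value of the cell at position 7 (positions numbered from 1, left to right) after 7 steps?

step 1: -o--ooo---oo
step 2: o--oo---ooo-
step 3: --oo--ooo--o
step 4: -oo--oo---o-
step 5: oo--oo--oo--
step 6: o--oo--oo--o
step 7: --oo--oo--oo
position 7 holds o

o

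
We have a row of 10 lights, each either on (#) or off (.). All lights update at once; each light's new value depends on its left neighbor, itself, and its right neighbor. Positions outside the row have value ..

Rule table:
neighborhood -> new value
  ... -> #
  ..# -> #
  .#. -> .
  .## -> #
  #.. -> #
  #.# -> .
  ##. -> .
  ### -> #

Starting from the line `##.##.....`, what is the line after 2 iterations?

#..#.#####
.##..####.

.##..####.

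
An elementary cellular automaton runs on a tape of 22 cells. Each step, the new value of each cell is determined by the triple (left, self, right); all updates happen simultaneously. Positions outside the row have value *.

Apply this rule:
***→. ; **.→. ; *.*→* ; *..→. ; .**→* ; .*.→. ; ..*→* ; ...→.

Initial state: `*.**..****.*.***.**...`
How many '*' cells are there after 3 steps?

step 1: .**..**...*.**..**...*
step 2: **..**...*.**..**...**
step 3: ...**...*.**..**...**.
count of *: 9

9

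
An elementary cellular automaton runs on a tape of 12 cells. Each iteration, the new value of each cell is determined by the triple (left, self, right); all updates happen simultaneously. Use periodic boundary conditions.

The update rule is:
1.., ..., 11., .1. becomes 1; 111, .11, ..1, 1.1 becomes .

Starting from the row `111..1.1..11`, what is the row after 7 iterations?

.11.....11.1

..11.1.11...
1..1.1..1111
11.1.11.....
.1.1..11111.
.1.11.....11
.1..11111..1
.11.....11.1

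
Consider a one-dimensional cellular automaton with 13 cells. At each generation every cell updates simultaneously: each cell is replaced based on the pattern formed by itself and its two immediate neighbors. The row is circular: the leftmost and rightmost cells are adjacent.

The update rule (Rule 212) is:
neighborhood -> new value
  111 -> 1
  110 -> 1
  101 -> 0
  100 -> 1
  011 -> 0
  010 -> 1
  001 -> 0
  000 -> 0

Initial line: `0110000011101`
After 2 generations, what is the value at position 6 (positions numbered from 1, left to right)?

0

generation 1: 0011000001101
generation 2: 1001100000101
position 6 holds 0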